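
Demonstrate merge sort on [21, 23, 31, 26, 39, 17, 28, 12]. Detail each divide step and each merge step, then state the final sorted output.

Merge sort trace:

Split: [21, 23, 31, 26, 39, 17, 28, 12] -> [21, 23, 31, 26] and [39, 17, 28, 12]
  Split: [21, 23, 31, 26] -> [21, 23] and [31, 26]
    Split: [21, 23] -> [21] and [23]
    Merge: [21] + [23] -> [21, 23]
    Split: [31, 26] -> [31] and [26]
    Merge: [31] + [26] -> [26, 31]
  Merge: [21, 23] + [26, 31] -> [21, 23, 26, 31]
  Split: [39, 17, 28, 12] -> [39, 17] and [28, 12]
    Split: [39, 17] -> [39] and [17]
    Merge: [39] + [17] -> [17, 39]
    Split: [28, 12] -> [28] and [12]
    Merge: [28] + [12] -> [12, 28]
  Merge: [17, 39] + [12, 28] -> [12, 17, 28, 39]
Merge: [21, 23, 26, 31] + [12, 17, 28, 39] -> [12, 17, 21, 23, 26, 28, 31, 39]

Final sorted array: [12, 17, 21, 23, 26, 28, 31, 39]

The merge sort proceeds by recursively splitting the array and merging sorted halves.
After all merges, the sorted array is [12, 17, 21, 23, 26, 28, 31, 39].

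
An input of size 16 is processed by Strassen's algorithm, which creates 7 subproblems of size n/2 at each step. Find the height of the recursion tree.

For divide and conquer with division factor 2:

Problem sizes at each level:
Level 0: 16
Level 1: 8
Level 2: 4
Level 3: 2
Level 4: 1

The root is level 0 and the size-1 base case is level 4 (the tree spans levels 0 through 4, i.e. 5 levels counting the root), so the depth is the number of divisions: log_2(16) = 4

The recursion tree depth is log_2(16) = 4. At each level, the problem size is divided by 2, so it takes 4 divisions to reduce to a base case of size 1. The algorithm makes 7 recursive calls at each level.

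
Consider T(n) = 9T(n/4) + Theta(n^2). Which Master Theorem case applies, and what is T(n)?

Master Theorem for T(n) = 9T(n/4) + O(n^2):

a = 9, b = 4, c = 2
log_b(a) = log_4(9) = 1.5850

Case 3: c = 2 > log_4(9) = 1.5850
T(n) = O(n^2) = O(n^2)

For T(n) = 9T(n/4) + O(n^2): log_4(9) = 1.5850. This is Case 3 of the Master Theorem (c > log_b(a), work dominated by root), giving O(n^2).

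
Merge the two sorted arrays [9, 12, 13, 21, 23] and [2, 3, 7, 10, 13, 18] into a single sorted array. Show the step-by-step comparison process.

Merging process:

Compare 9 vs 2: take 2 from right. Merged: [2]
Compare 9 vs 3: take 3 from right. Merged: [2, 3]
Compare 9 vs 7: take 7 from right. Merged: [2, 3, 7]
Compare 9 vs 10: take 9 from left. Merged: [2, 3, 7, 9]
Compare 12 vs 10: take 10 from right. Merged: [2, 3, 7, 9, 10]
Compare 12 vs 13: take 12 from left. Merged: [2, 3, 7, 9, 10, 12]
Compare 13 vs 13: take 13 from left. Merged: [2, 3, 7, 9, 10, 12, 13]
Compare 21 vs 13: take 13 from right. Merged: [2, 3, 7, 9, 10, 12, 13, 13]
Compare 21 vs 18: take 18 from right. Merged: [2, 3, 7, 9, 10, 12, 13, 13, 18]
Append remaining from left: [21, 23]. Merged: [2, 3, 7, 9, 10, 12, 13, 13, 18, 21, 23]

Final merged array: [2, 3, 7, 9, 10, 12, 13, 13, 18, 21, 23]
Total comparisons: 9

The merged array is [2, 3, 7, 9, 10, 12, 13, 13, 18, 21, 23], requiring 9 comparisons. The merge step runs in O(n) time where n is the total number of elements.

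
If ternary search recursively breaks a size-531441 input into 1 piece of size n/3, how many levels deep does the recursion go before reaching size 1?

For divide and conquer with division factor 3:

Problem sizes at each level:
Level 0: 531441
Level 1: 177147
Level 2: 59049
Level 3: 19683
Level 4: 6561
Level 5: 2187
Level 6: 729
Level 7: 243
Level 8: 81
Level 9: 27
Level 10: 9
Level 11: 3
Level 12: 1

The root is level 0 and the size-1 base case is level 12 (the tree spans levels 0 through 12, i.e. 13 levels counting the root), so the depth is the number of divisions: log_3(531441) = 12

The recursion tree depth is log_3(531441) = 12. At each level, the problem size is divided by 3, so it takes 12 divisions to reduce to a base case of size 1. The algorithm makes 1 recursive call at each level.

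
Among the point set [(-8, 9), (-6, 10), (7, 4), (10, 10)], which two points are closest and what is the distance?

Computing all pairwise distances among 4 points:

d((-8, 9), (-6, 10)) = 2.2361 <-- minimum
d((-8, 9), (7, 4)) = 15.8114
d((-8, 9), (10, 10)) = 18.0278
d((-6, 10), (7, 4)) = 14.3178
d((-6, 10), (10, 10)) = 16.0
d((7, 4), (10, 10)) = 6.7082

Closest pair: (-8, 9) and (-6, 10) with distance 2.2361

The closest pair is (-8, 9) and (-6, 10) with Euclidean distance 2.2361. For 4 points, brute-force pairwise comparison is shown above. For large n, the divide-and-conquer algorithm (sort by x, recurse on halves, check the dividing strip) achieves O(n log n).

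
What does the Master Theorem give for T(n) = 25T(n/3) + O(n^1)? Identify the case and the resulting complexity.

Master Theorem for T(n) = 25T(n/3) + O(n^1):

a = 25, b = 3, c = 1
log_b(a) = log_3(25) = 2.9299

Case 1: c = 1 < log_3(25) = 2.9299
T(n) = O(n^(log_3 25))

For T(n) = 25T(n/3) + O(n^1): log_3(25) = 2.9299. This is Case 1 of the Master Theorem (c < log_b(a), work dominated by leaves), giving O(n^(log_3 25)).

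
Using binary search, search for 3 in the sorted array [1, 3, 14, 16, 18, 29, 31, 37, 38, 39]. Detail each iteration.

Binary search for 3 in [1, 3, 14, 16, 18, 29, 31, 37, 38, 39]:

lo=0, hi=9, mid=4, arr[mid]=18 -> 18 > 3, search left half
lo=0, hi=3, mid=1, arr[mid]=3 -> Found target at index 1!

Binary search finds 3 at index 1 after 2 comparisons. The search repeatedly halves the search space by comparing with the middle element.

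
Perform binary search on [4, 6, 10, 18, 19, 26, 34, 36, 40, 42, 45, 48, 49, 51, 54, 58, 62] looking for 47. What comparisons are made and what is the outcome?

Binary search for 47 in [4, 6, 10, 18, 19, 26, 34, 36, 40, 42, 45, 48, 49, 51, 54, 58, 62]:

lo=0, hi=16, mid=8, arr[mid]=40 -> 40 < 47, search right half
lo=9, hi=16, mid=12, arr[mid]=49 -> 49 > 47, search left half
lo=9, hi=11, mid=10, arr[mid]=45 -> 45 < 47, search right half
lo=11, hi=11, mid=11, arr[mid]=48 -> 48 > 47, search left half
lo=11 > hi=10, target 47 not found

Binary search determines that 47 is not in the array after 4 comparisons. The search space was exhausted without finding the target.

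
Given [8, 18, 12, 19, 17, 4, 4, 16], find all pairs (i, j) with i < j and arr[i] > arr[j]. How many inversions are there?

Finding inversions in [8, 18, 12, 19, 17, 4, 4, 16]:

(0, 5): arr[0]=8 > arr[5]=4
(0, 6): arr[0]=8 > arr[6]=4
(1, 2): arr[1]=18 > arr[2]=12
(1, 4): arr[1]=18 > arr[4]=17
(1, 5): arr[1]=18 > arr[5]=4
(1, 6): arr[1]=18 > arr[6]=4
(1, 7): arr[1]=18 > arr[7]=16
(2, 5): arr[2]=12 > arr[5]=4
(2, 6): arr[2]=12 > arr[6]=4
(3, 4): arr[3]=19 > arr[4]=17
(3, 5): arr[3]=19 > arr[5]=4
(3, 6): arr[3]=19 > arr[6]=4
(3, 7): arr[3]=19 > arr[7]=16
(4, 5): arr[4]=17 > arr[5]=4
(4, 6): arr[4]=17 > arr[6]=4
(4, 7): arr[4]=17 > arr[7]=16

Total inversions: 16

The array has 16 inversion(s): (0,5), (0,6), (1,2), (1,4), (1,5), (1,6), (1,7), (2,5), (2,6), (3,4), (3,5), (3,6), (3,7), (4,5), (4,6), (4,7). Each pair (i,j) satisfies i < j and arr[i] > arr[j].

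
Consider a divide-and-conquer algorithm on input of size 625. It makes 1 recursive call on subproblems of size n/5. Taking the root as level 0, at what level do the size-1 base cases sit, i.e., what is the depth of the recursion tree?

For divide and conquer with division factor 5:

Problem sizes at each level:
Level 0: 625
Level 1: 125
Level 2: 25
Level 3: 5
Level 4: 1

The root is level 0 and the size-1 base case is level 4 (the tree spans levels 0 through 4, i.e. 5 levels counting the root), so the depth is the number of divisions: log_5(625) = 4

The recursion tree depth is log_5(625) = 4. At each level, the problem size is divided by 5, so it takes 4 divisions to reduce to a base case of size 1. The algorithm makes 1 recursive call at each level.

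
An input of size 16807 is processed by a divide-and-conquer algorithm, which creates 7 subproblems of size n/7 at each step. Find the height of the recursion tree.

For divide and conquer with division factor 7:

Problem sizes at each level:
Level 0: 16807
Level 1: 2401
Level 2: 343
Level 3: 49
Level 4: 7
Level 5: 1

The root is level 0 and the size-1 base case is level 5 (the tree spans levels 0 through 5, i.e. 6 levels counting the root), so the depth is the number of divisions: log_7(16807) = 5

The recursion tree depth is log_7(16807) = 5. At each level, the problem size is divided by 7, so it takes 5 divisions to reduce to a base case of size 1. The algorithm makes 7 recursive calls at each level.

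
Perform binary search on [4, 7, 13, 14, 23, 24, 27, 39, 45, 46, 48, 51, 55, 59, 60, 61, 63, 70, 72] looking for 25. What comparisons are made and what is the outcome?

Binary search for 25 in [4, 7, 13, 14, 23, 24, 27, 39, 45, 46, 48, 51, 55, 59, 60, 61, 63, 70, 72]:

lo=0, hi=18, mid=9, arr[mid]=46 -> 46 > 25, search left half
lo=0, hi=8, mid=4, arr[mid]=23 -> 23 < 25, search right half
lo=5, hi=8, mid=6, arr[mid]=27 -> 27 > 25, search left half
lo=5, hi=5, mid=5, arr[mid]=24 -> 24 < 25, search right half
lo=6 > hi=5, target 25 not found

Binary search determines that 25 is not in the array after 4 comparisons. The search space was exhausted without finding the target.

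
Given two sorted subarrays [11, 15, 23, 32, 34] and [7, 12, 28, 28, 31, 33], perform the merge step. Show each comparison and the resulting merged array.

Merging process:

Compare 11 vs 7: take 7 from right. Merged: [7]
Compare 11 vs 12: take 11 from left. Merged: [7, 11]
Compare 15 vs 12: take 12 from right. Merged: [7, 11, 12]
Compare 15 vs 28: take 15 from left. Merged: [7, 11, 12, 15]
Compare 23 vs 28: take 23 from left. Merged: [7, 11, 12, 15, 23]
Compare 32 vs 28: take 28 from right. Merged: [7, 11, 12, 15, 23, 28]
Compare 32 vs 28: take 28 from right. Merged: [7, 11, 12, 15, 23, 28, 28]
Compare 32 vs 31: take 31 from right. Merged: [7, 11, 12, 15, 23, 28, 28, 31]
Compare 32 vs 33: take 32 from left. Merged: [7, 11, 12, 15, 23, 28, 28, 31, 32]
Compare 34 vs 33: take 33 from right. Merged: [7, 11, 12, 15, 23, 28, 28, 31, 32, 33]
Append remaining from left: [34]. Merged: [7, 11, 12, 15, 23, 28, 28, 31, 32, 33, 34]

Final merged array: [7, 11, 12, 15, 23, 28, 28, 31, 32, 33, 34]
Total comparisons: 10

The merged array is [7, 11, 12, 15, 23, 28, 28, 31, 32, 33, 34], requiring 10 comparisons. The merge step runs in O(n) time where n is the total number of elements.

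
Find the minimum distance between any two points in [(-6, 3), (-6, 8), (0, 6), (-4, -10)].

Computing all pairwise distances among 4 points:

d((-6, 3), (-6, 8)) = 5.0 <-- minimum
d((-6, 3), (0, 6)) = 6.7082
d((-6, 3), (-4, -10)) = 13.1529
d((-6, 8), (0, 6)) = 6.3246
d((-6, 8), (-4, -10)) = 18.1108
d((0, 6), (-4, -10)) = 16.4924

Closest pair: (-6, 3) and (-6, 8) with distance 5.0

The closest pair is (-6, 3) and (-6, 8) with Euclidean distance 5.0. For 4 points, brute-force pairwise comparison is shown above. For large n, the divide-and-conquer algorithm (sort by x, recurse on halves, check the dividing strip) achieves O(n log n).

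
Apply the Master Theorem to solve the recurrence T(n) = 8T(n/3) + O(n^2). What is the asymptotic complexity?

Master Theorem for T(n) = 8T(n/3) + O(n^2):

a = 8, b = 3, c = 2
log_b(a) = log_3(8) = 1.8928

Case 3: c = 2 > log_3(8) = 1.8928
T(n) = O(n^2) = O(n^2)

For T(n) = 8T(n/3) + O(n^2): log_3(8) = 1.8928. This is Case 3 of the Master Theorem (c > log_b(a), work dominated by root), giving O(n^2).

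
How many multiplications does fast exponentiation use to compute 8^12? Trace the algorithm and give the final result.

Computing 8^12 by squaring (build up from 8^1; each line after the first costs one multiplication):

8^1 = 8
8^2 = (8^1)^2 = 8^2 = 64
8^3 = 8 * 8^2 = 8 * 64 = 512
8^6 = (8^3)^2 = 512^2 = 262144
8^12 = (8^6)^2 = 262144^2 = 68719476736

Result: 68719476736
Multiplications needed: 4 (4 lines after 8^1)

8^12 = 68719476736. Using exponentiation by squaring, this requires 4 multiplications. The key idea: if the exponent is even, square the half-power; if odd, multiply by the base once.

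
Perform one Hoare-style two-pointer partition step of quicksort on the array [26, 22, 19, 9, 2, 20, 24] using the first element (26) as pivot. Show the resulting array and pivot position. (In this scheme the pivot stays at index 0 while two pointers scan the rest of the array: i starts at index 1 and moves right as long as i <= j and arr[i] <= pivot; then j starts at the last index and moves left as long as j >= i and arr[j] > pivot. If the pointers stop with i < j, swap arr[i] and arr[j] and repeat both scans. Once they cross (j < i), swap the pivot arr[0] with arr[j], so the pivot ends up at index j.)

Hoare-style two-pointer partition with pivot = 26:

Initial array: [26, 22, 19, 9, 2, 20, 24]

Pointers start at i = 1, j = 6.
i ends at 7, j ends at 6: the pointers have crossed (j < i), so scanning stops.

Swap pivot arr[0] with arr[6] to place pivot at position 6: [24, 22, 19, 9, 2, 20, 26]
Pivot position: 6

After partitioning with pivot 26, the array becomes [24, 22, 19, 9, 2, 20, 26]. The pivot is placed at index 6. All elements to the left of the pivot are <= 26, and all elements to the right are > 26.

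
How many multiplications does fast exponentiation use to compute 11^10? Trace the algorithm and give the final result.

Computing 11^10 by squaring (build up from 11^1; each line after the first costs one multiplication):

11^1 = 11
11^2 = (11^1)^2 = 11^2 = 121
11^4 = (11^2)^2 = 121^2 = 14641
11^5 = 11 * 11^4 = 11 * 14641 = 161051
11^10 = (11^5)^2 = 161051^2 = 25937424601

Result: 25937424601
Multiplications needed: 4 (4 lines after 11^1)

11^10 = 25937424601. Using exponentiation by squaring, this requires 4 multiplications. The key idea: if the exponent is even, square the half-power; if odd, multiply by the base once.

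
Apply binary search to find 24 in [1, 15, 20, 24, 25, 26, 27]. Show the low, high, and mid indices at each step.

Binary search for 24 in [1, 15, 20, 24, 25, 26, 27]:

lo=0, hi=6, mid=3, arr[mid]=24 -> Found target at index 3!

Binary search finds 24 at index 3 after 1 comparisons. The search repeatedly halves the search space by comparing with the middle element.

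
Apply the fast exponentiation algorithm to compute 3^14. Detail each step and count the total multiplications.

Computing 3^14 by squaring (build up from 3^1; each line after the first costs one multiplication):

3^1 = 3
3^2 = (3^1)^2 = 3^2 = 9
3^3 = 3 * 3^2 = 3 * 9 = 27
3^6 = (3^3)^2 = 27^2 = 729
3^7 = 3 * 3^6 = 3 * 729 = 2187
3^14 = (3^7)^2 = 2187^2 = 4782969

Result: 4782969
Multiplications needed: 5 (5 lines after 3^1)

3^14 = 4782969. Using exponentiation by squaring, this requires 5 multiplications. The key idea: if the exponent is even, square the half-power; if odd, multiply by the base once.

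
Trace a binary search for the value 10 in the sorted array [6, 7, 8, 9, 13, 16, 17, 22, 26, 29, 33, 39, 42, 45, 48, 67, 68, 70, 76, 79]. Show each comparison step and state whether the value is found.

Binary search for 10 in [6, 7, 8, 9, 13, 16, 17, 22, 26, 29, 33, 39, 42, 45, 48, 67, 68, 70, 76, 79]:

lo=0, hi=19, mid=9, arr[mid]=29 -> 29 > 10, search left half
lo=0, hi=8, mid=4, arr[mid]=13 -> 13 > 10, search left half
lo=0, hi=3, mid=1, arr[mid]=7 -> 7 < 10, search right half
lo=2, hi=3, mid=2, arr[mid]=8 -> 8 < 10, search right half
lo=3, hi=3, mid=3, arr[mid]=9 -> 9 < 10, search right half
lo=4 > hi=3, target 10 not found

Binary search determines that 10 is not in the array after 5 comparisons. The search space was exhausted without finding the target.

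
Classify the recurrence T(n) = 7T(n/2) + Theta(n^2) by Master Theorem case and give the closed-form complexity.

Master Theorem for T(n) = 7T(n/2) + O(n^2):

a = 7, b = 2, c = 2
log_b(a) = log_2(7) = 2.8074

Case 1: c = 2 < log_2(7) = 2.8074
T(n) = O(n^(log_2 7))

For T(n) = 7T(n/2) + O(n^2): log_2(7) = 2.8074. This is Case 1 of the Master Theorem (c < log_b(a), work dominated by leaves), giving O(n^(log_2 7)).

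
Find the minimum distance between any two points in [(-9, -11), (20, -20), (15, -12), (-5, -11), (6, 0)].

Computing all pairwise distances among 5 points:

d((-9, -11), (20, -20)) = 30.3645
d((-9, -11), (15, -12)) = 24.0208
d((-9, -11), (-5, -11)) = 4.0 <-- minimum
d((-9, -11), (6, 0)) = 18.6011
d((20, -20), (15, -12)) = 9.434
d((20, -20), (-5, -11)) = 26.5707
d((20, -20), (6, 0)) = 24.4131
d((15, -12), (-5, -11)) = 20.025
d((15, -12), (6, 0)) = 15.0
d((-5, -11), (6, 0)) = 15.5563

Closest pair: (-9, -11) and (-5, -11) with distance 4.0

The closest pair is (-9, -11) and (-5, -11) with Euclidean distance 4.0. For 5 points, brute-force pairwise comparison is shown above. For large n, the divide-and-conquer algorithm (sort by x, recurse on halves, check the dividing strip) achieves O(n log n).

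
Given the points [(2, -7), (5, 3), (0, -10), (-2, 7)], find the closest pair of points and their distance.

Computing all pairwise distances among 4 points:

d((2, -7), (5, 3)) = 10.4403
d((2, -7), (0, -10)) = 3.6056 <-- minimum
d((2, -7), (-2, 7)) = 14.5602
d((5, 3), (0, -10)) = 13.9284
d((5, 3), (-2, 7)) = 8.0623
d((0, -10), (-2, 7)) = 17.1172

Closest pair: (2, -7) and (0, -10) with distance 3.6056

The closest pair is (2, -7) and (0, -10) with Euclidean distance 3.6056. For 4 points, brute-force pairwise comparison is shown above. For large n, the divide-and-conquer algorithm (sort by x, recurse on halves, check the dividing strip) achieves O(n log n).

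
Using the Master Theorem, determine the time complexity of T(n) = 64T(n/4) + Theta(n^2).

Master Theorem for T(n) = 64T(n/4) + O(n^2):

a = 64, b = 4, c = 2
log_b(a) = log_4(64) = 3.0000

Case 1: c = 2 < log_4(64) = 3.0000
T(n) = O(n^(log_4 64)) = O(n^3)

For T(n) = 64T(n/4) + O(n^2): log_4(64) = 3.0000. This is Case 1 of the Master Theorem (c < log_b(a), work dominated by leaves), giving O(n^3).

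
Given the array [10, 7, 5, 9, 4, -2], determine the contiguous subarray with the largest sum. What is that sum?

Using Kadane's algorithm on [10, 7, 5, 9, 4, -2]:

Scanning through the array:
Position 1 (value 7): max_ending_here = 17, max_so_far = 17
Position 2 (value 5): max_ending_here = 22, max_so_far = 22
Position 3 (value 9): max_ending_here = 31, max_so_far = 31
Position 4 (value 4): max_ending_here = 35, max_so_far = 35
Position 5 (value -2): max_ending_here = 33, max_so_far = 35

Maximum subarray: [10, 7, 5, 9, 4]
Maximum sum: 35

The maximum subarray is [10, 7, 5, 9, 4] with sum 35. This subarray runs from index 0 to index 4.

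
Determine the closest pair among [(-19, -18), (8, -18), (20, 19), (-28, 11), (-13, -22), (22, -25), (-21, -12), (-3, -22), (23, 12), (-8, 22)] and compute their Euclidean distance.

Computing all pairwise distances among 10 points:

d((-19, -18), (8, -18)) = 27.0
d((-19, -18), (20, 19)) = 53.7587
d((-19, -18), (-28, 11)) = 30.3645
d((-19, -18), (-13, -22)) = 7.2111
d((-19, -18), (22, -25)) = 41.5933
d((-19, -18), (-21, -12)) = 6.3246 <-- minimum
d((-19, -18), (-3, -22)) = 16.4924
d((-19, -18), (23, 12)) = 51.614
d((-19, -18), (-8, 22)) = 41.4849
d((8, -18), (20, 19)) = 38.8973
d((8, -18), (-28, 11)) = 46.2277
d((8, -18), (-13, -22)) = 21.3776
d((8, -18), (22, -25)) = 15.6525
d((8, -18), (-21, -12)) = 29.6142
d((8, -18), (-3, -22)) = 11.7047
d((8, -18), (23, 12)) = 33.541
d((8, -18), (-8, 22)) = 43.0813
d((20, 19), (-28, 11)) = 48.6621
d((20, 19), (-13, -22)) = 52.6308
d((20, 19), (22, -25)) = 44.0454
d((20, 19), (-21, -12)) = 51.4004
d((20, 19), (-3, -22)) = 47.0106
d((20, 19), (23, 12)) = 7.6158
d((20, 19), (-8, 22)) = 28.1603
d((-28, 11), (-13, -22)) = 36.2491
d((-28, 11), (22, -25)) = 61.6117
d((-28, 11), (-21, -12)) = 24.0416
d((-28, 11), (-3, -22)) = 41.4005
d((-28, 11), (23, 12)) = 51.0098
d((-28, 11), (-8, 22)) = 22.8254
d((-13, -22), (22, -25)) = 35.1283
d((-13, -22), (-21, -12)) = 12.8062
d((-13, -22), (-3, -22)) = 10.0
d((-13, -22), (23, 12)) = 49.5177
d((-13, -22), (-8, 22)) = 44.2832
d((22, -25), (-21, -12)) = 44.9222
d((22, -25), (-3, -22)) = 25.1794
d((22, -25), (23, 12)) = 37.0135
d((22, -25), (-8, 22)) = 55.7584
d((-21, -12), (-3, -22)) = 20.5913
d((-21, -12), (23, 12)) = 50.1199
d((-21, -12), (-8, 22)) = 36.4005
d((-3, -22), (23, 12)) = 42.8019
d((-3, -22), (-8, 22)) = 44.2832
d((23, 12), (-8, 22)) = 32.573

Closest pair: (-19, -18) and (-21, -12) with distance 6.3246

The closest pair is (-19, -18) and (-21, -12) with Euclidean distance 6.3246. For 10 points, brute-force pairwise comparison is shown above. For large n, the divide-and-conquer algorithm (sort by x, recurse on halves, check the dividing strip) achieves O(n log n).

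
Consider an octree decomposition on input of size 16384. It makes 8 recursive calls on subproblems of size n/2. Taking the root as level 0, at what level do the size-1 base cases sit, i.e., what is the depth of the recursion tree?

For divide and conquer with division factor 2:

Problem sizes at each level:
Level 0: 16384
Level 1: 8192
Level 2: 4096
Level 3: 2048
Level 4: 1024
Level 5: 512
Level 6: 256
Level 7: 128
Level 8: 64
Level 9: 32
Level 10: 16
Level 11: 8
Level 12: 4
Level 13: 2
Level 14: 1

The root is level 0 and the size-1 base case is level 14 (the tree spans levels 0 through 14, i.e. 15 levels counting the root), so the depth is the number of divisions: log_2(16384) = 14

The recursion tree depth is log_2(16384) = 14. At each level, the problem size is divided by 2, so it takes 14 divisions to reduce to a base case of size 1. The algorithm makes 8 recursive calls at each level.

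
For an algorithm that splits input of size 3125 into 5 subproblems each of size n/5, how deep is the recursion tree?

For divide and conquer with division factor 5:

Problem sizes at each level:
Level 0: 3125
Level 1: 625
Level 2: 125
Level 3: 25
Level 4: 5
Level 5: 1

The root is level 0 and the size-1 base case is level 5 (the tree spans levels 0 through 5, i.e. 6 levels counting the root), so the depth is the number of divisions: log_5(3125) = 5

The recursion tree depth is log_5(3125) = 5. At each level, the problem size is divided by 5, so it takes 5 divisions to reduce to a base case of size 1. The algorithm makes 5 recursive calls at each level.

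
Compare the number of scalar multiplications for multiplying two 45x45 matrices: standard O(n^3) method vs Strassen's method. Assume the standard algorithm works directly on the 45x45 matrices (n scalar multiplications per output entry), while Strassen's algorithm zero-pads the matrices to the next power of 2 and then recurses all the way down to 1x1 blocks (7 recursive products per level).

Matrix multiplication for 45x45 matrices:

Strassen's algorithm requires power-of-2 dimensions. Pad 45x45 to 64x64 (next power of 2).

Standard algorithm: 45^3 = 91125 multiplications
Strassen's algorithm: 7^(log2(64)) = 7^6 = 117649 multiplications
Difference: 91125 - 117649 = -26524 (Strassen uses MORE here due to padding overhead — for small or just-over-power-of-2 n, padding can outweigh the per-level savings)

Standard: 91125 multiplications (45^3). Strassen: 117649 multiplications (7^6, after padding to 64x64). Strassen reduces 8 recursive multiplications to 7 at each level.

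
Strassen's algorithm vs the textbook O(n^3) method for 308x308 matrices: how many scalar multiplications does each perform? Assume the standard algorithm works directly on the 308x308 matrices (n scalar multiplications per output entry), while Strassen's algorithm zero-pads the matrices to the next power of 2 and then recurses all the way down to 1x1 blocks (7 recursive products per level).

Matrix multiplication for 308x308 matrices:

Strassen's algorithm requires power-of-2 dimensions. Pad 308x308 to 512x512 (next power of 2).

Standard algorithm: 308^3 = 29218112 multiplications
Strassen's algorithm: 7^(log2(512)) = 7^9 = 40353607 multiplications
Difference: 29218112 - 40353607 = -11135495 (Strassen uses MORE here due to padding overhead — for small or just-over-power-of-2 n, padding can outweigh the per-level savings)

Standard: 29218112 multiplications (308^3). Strassen: 40353607 multiplications (7^9, after padding to 512x512). Strassen reduces 8 recursive multiplications to 7 at each level.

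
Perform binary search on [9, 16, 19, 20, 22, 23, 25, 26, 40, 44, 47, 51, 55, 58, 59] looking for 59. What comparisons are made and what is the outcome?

Binary search for 59 in [9, 16, 19, 20, 22, 23, 25, 26, 40, 44, 47, 51, 55, 58, 59]:

lo=0, hi=14, mid=7, arr[mid]=26 -> 26 < 59, search right half
lo=8, hi=14, mid=11, arr[mid]=51 -> 51 < 59, search right half
lo=12, hi=14, mid=13, arr[mid]=58 -> 58 < 59, search right half
lo=14, hi=14, mid=14, arr[mid]=59 -> Found target at index 14!

Binary search finds 59 at index 14 after 4 comparisons. The search repeatedly halves the search space by comparing with the middle element.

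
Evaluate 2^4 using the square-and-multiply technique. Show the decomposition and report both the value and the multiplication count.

Computing 2^4 by squaring (build up from 2^1; each line after the first costs one multiplication):

2^1 = 2
2^2 = (2^1)^2 = 2^2 = 4
2^4 = (2^2)^2 = 4^2 = 16

Result: 16
Multiplications needed: 2 (2 lines after 2^1)

2^4 = 16. Using exponentiation by squaring, this requires 2 multiplications. The key idea: if the exponent is even, square the half-power; if odd, multiply by the base once.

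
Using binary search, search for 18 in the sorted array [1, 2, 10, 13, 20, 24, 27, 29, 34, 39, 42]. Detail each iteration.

Binary search for 18 in [1, 2, 10, 13, 20, 24, 27, 29, 34, 39, 42]:

lo=0, hi=10, mid=5, arr[mid]=24 -> 24 > 18, search left half
lo=0, hi=4, mid=2, arr[mid]=10 -> 10 < 18, search right half
lo=3, hi=4, mid=3, arr[mid]=13 -> 13 < 18, search right half
lo=4, hi=4, mid=4, arr[mid]=20 -> 20 > 18, search left half
lo=4 > hi=3, target 18 not found

Binary search determines that 18 is not in the array after 4 comparisons. The search space was exhausted without finding the target.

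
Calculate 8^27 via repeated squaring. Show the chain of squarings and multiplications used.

Computing 8^27 by squaring (build up from 8^1; each line after the first costs one multiplication):

8^1 = 8
8^2 = (8^1)^2 = 8^2 = 64
8^3 = 8 * 8^2 = 8 * 64 = 512
8^6 = (8^3)^2 = 512^2 = 262144
8^12 = (8^6)^2 = 262144^2 = 68719476736
8^13 = 8 * 8^12 = 8 * 68719476736 = 549755813888
8^26 = (8^13)^2 = 549755813888^2 = 302231454903657293676544
8^27 = 8 * 8^26 = 8 * 302231454903657293676544 = 2417851639229258349412352

Result: 2417851639229258349412352
Multiplications needed: 7 (7 lines after 8^1)

8^27 = 2417851639229258349412352. Using exponentiation by squaring, this requires 7 multiplications. The key idea: if the exponent is even, square the half-power; if odd, multiply by the base once.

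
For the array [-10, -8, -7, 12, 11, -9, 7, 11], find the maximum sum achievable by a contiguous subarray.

Using Kadane's algorithm on [-10, -8, -7, 12, 11, -9, 7, 11]:

Scanning through the array:
Position 1 (value -8): max_ending_here = -8, max_so_far = -8
Position 2 (value -7): max_ending_here = -7, max_so_far = -7
Position 3 (value 12): max_ending_here = 12, max_so_far = 12
Position 4 (value 11): max_ending_here = 23, max_so_far = 23
Position 5 (value -9): max_ending_here = 14, max_so_far = 23
Position 6 (value 7): max_ending_here = 21, max_so_far = 23
Position 7 (value 11): max_ending_here = 32, max_so_far = 32

Maximum subarray: [12, 11, -9, 7, 11]
Maximum sum: 32

The maximum subarray is [12, 11, -9, 7, 11] with sum 32. This subarray runs from index 3 to index 7.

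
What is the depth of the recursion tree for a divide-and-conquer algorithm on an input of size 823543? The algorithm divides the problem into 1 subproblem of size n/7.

For divide and conquer with division factor 7:

Problem sizes at each level:
Level 0: 823543
Level 1: 117649
Level 2: 16807
Level 3: 2401
Level 4: 343
Level 5: 49
Level 6: 7
Level 7: 1

The root is level 0 and the size-1 base case is level 7 (the tree spans levels 0 through 7, i.e. 8 levels counting the root), so the depth is the number of divisions: log_7(823543) = 7

The recursion tree depth is log_7(823543) = 7. At each level, the problem size is divided by 7, so it takes 7 divisions to reduce to a base case of size 1. The algorithm makes 1 recursive call at each level.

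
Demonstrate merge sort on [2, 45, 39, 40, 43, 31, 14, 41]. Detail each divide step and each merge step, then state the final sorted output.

Merge sort trace:

Split: [2, 45, 39, 40, 43, 31, 14, 41] -> [2, 45, 39, 40] and [43, 31, 14, 41]
  Split: [2, 45, 39, 40] -> [2, 45] and [39, 40]
    Split: [2, 45] -> [2] and [45]
    Merge: [2] + [45] -> [2, 45]
    Split: [39, 40] -> [39] and [40]
    Merge: [39] + [40] -> [39, 40]
  Merge: [2, 45] + [39, 40] -> [2, 39, 40, 45]
  Split: [43, 31, 14, 41] -> [43, 31] and [14, 41]
    Split: [43, 31] -> [43] and [31]
    Merge: [43] + [31] -> [31, 43]
    Split: [14, 41] -> [14] and [41]
    Merge: [14] + [41] -> [14, 41]
  Merge: [31, 43] + [14, 41] -> [14, 31, 41, 43]
Merge: [2, 39, 40, 45] + [14, 31, 41, 43] -> [2, 14, 31, 39, 40, 41, 43, 45]

Final sorted array: [2, 14, 31, 39, 40, 41, 43, 45]

The merge sort proceeds by recursively splitting the array and merging sorted halves.
After all merges, the sorted array is [2, 14, 31, 39, 40, 41, 43, 45].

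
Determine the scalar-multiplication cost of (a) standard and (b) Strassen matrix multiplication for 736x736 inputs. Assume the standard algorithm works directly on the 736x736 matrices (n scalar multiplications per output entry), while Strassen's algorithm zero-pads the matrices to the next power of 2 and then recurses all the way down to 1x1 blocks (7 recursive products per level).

Matrix multiplication for 736x736 matrices:

Strassen's algorithm requires power-of-2 dimensions. Pad 736x736 to 1024x1024 (next power of 2).

Standard algorithm: 736^3 = 398688256 multiplications
Strassen's algorithm: 7^(log2(1024)) = 7^10 = 282475249 multiplications
Savings: 398688256 - 282475249 = 116213007 multiplications

Standard: 398688256 multiplications (736^3). Strassen: 282475249 multiplications (7^10, after padding to 1024x1024). Strassen reduces 8 recursive multiplications to 7 at each level.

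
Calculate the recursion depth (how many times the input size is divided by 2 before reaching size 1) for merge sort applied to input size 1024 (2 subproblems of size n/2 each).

For divide and conquer with division factor 2:

Problem sizes at each level:
Level 0: 1024
Level 1: 512
Level 2: 256
Level 3: 128
Level 4: 64
Level 5: 32
Level 6: 16
Level 7: 8
Level 8: 4
Level 9: 2
Level 10: 1

The root is level 0 and the size-1 base case is level 10 (the tree spans levels 0 through 10, i.e. 11 levels counting the root), so the depth is the number of divisions: log_2(1024) = 10

The recursion tree depth is log_2(1024) = 10. At each level, the problem size is divided by 2, so it takes 10 divisions to reduce to a base case of size 1. The algorithm makes 2 recursive calls at each level.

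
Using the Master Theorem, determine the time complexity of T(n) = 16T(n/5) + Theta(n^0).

Master Theorem for T(n) = 16T(n/5) + O(n^0):

a = 16, b = 5, c = 0
log_b(a) = log_5(16) = 1.7227

Case 1: c = 0 < log_5(16) = 1.7227
T(n) = O(n^(log_5 16))

For T(n) = 16T(n/5) + O(n^0): log_5(16) = 1.7227. This is Case 1 of the Master Theorem (c < log_b(a), work dominated by leaves), giving O(n^(log_5 16)).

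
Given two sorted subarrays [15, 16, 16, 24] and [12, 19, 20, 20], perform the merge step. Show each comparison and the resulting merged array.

Merging process:

Compare 15 vs 12: take 12 from right. Merged: [12]
Compare 15 vs 19: take 15 from left. Merged: [12, 15]
Compare 16 vs 19: take 16 from left. Merged: [12, 15, 16]
Compare 16 vs 19: take 16 from left. Merged: [12, 15, 16, 16]
Compare 24 vs 19: take 19 from right. Merged: [12, 15, 16, 16, 19]
Compare 24 vs 20: take 20 from right. Merged: [12, 15, 16, 16, 19, 20]
Compare 24 vs 20: take 20 from right. Merged: [12, 15, 16, 16, 19, 20, 20]
Append remaining from left: [24]. Merged: [12, 15, 16, 16, 19, 20, 20, 24]

Final merged array: [12, 15, 16, 16, 19, 20, 20, 24]
Total comparisons: 7

The merged array is [12, 15, 16, 16, 19, 20, 20, 24], requiring 7 comparisons. The merge step runs in O(n) time where n is the total number of elements.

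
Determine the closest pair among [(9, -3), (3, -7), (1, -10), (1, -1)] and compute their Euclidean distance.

Computing all pairwise distances among 4 points:

d((9, -3), (3, -7)) = 7.2111
d((9, -3), (1, -10)) = 10.6301
d((9, -3), (1, -1)) = 8.2462
d((3, -7), (1, -10)) = 3.6056 <-- minimum
d((3, -7), (1, -1)) = 6.3246
d((1, -10), (1, -1)) = 9.0

Closest pair: (3, -7) and (1, -10) with distance 3.6056

The closest pair is (3, -7) and (1, -10) with Euclidean distance 3.6056. For 4 points, brute-force pairwise comparison is shown above. For large n, the divide-and-conquer algorithm (sort by x, recurse on halves, check the dividing strip) achieves O(n log n).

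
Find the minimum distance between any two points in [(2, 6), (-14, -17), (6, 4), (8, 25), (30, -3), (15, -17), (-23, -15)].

Computing all pairwise distances among 7 points:

d((2, 6), (-14, -17)) = 28.0179
d((2, 6), (6, 4)) = 4.4721 <-- minimum
d((2, 6), (8, 25)) = 19.9249
d((2, 6), (30, -3)) = 29.4109
d((2, 6), (15, -17)) = 26.4197
d((2, 6), (-23, -15)) = 32.6497
d((-14, -17), (6, 4)) = 29.0
d((-14, -17), (8, 25)) = 47.4131
d((-14, -17), (30, -3)) = 46.1736
d((-14, -17), (15, -17)) = 29.0
d((-14, -17), (-23, -15)) = 9.2195
d((6, 4), (8, 25)) = 21.095
d((6, 4), (30, -3)) = 25.0
d((6, 4), (15, -17)) = 22.8473
d((6, 4), (-23, -15)) = 34.6699
d((8, 25), (30, -3)) = 35.609
d((8, 25), (15, -17)) = 42.5793
d((8, 25), (-23, -15)) = 50.6063
d((30, -3), (15, -17)) = 20.5183
d((30, -3), (-23, -15)) = 54.3415
d((15, -17), (-23, -15)) = 38.0526

Closest pair: (2, 6) and (6, 4) with distance 4.4721

The closest pair is (2, 6) and (6, 4) with Euclidean distance 4.4721. For 7 points, brute-force pairwise comparison is shown above. For large n, the divide-and-conquer algorithm (sort by x, recurse on halves, check the dividing strip) achieves O(n log n).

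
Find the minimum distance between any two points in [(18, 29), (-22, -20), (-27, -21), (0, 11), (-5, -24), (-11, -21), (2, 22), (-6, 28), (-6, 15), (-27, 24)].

Computing all pairwise distances among 10 points:

d((18, 29), (-22, -20)) = 63.2535
d((18, 29), (-27, -21)) = 67.2681
d((18, 29), (0, 11)) = 25.4558
d((18, 29), (-5, -24)) = 57.7754
d((18, 29), (-11, -21)) = 57.8014
d((18, 29), (2, 22)) = 17.4642
d((18, 29), (-6, 28)) = 24.0208
d((18, 29), (-6, 15)) = 27.7849
d((18, 29), (-27, 24)) = 45.2769
d((-22, -20), (-27, -21)) = 5.099 <-- minimum
d((-22, -20), (0, 11)) = 38.0132
d((-22, -20), (-5, -24)) = 17.4642
d((-22, -20), (-11, -21)) = 11.0454
d((-22, -20), (2, 22)) = 48.3735
d((-22, -20), (-6, 28)) = 50.5964
d((-22, -20), (-6, 15)) = 38.4838
d((-22, -20), (-27, 24)) = 44.2832
d((-27, -21), (0, 11)) = 41.8688
d((-27, -21), (-5, -24)) = 22.2036
d((-27, -21), (-11, -21)) = 16.0
d((-27, -21), (2, 22)) = 51.8652
d((-27, -21), (-6, 28)) = 53.3104
d((-27, -21), (-6, 15)) = 41.6773
d((-27, -21), (-27, 24)) = 45.0
d((0, 11), (-5, -24)) = 35.3553
d((0, 11), (-11, -21)) = 33.8378
d((0, 11), (2, 22)) = 11.1803
d((0, 11), (-6, 28)) = 18.0278
d((0, 11), (-6, 15)) = 7.2111
d((0, 11), (-27, 24)) = 29.9666
d((-5, -24), (-11, -21)) = 6.7082
d((-5, -24), (2, 22)) = 46.5296
d((-5, -24), (-6, 28)) = 52.0096
d((-5, -24), (-6, 15)) = 39.0128
d((-5, -24), (-27, 24)) = 52.8015
d((-11, -21), (2, 22)) = 44.9222
d((-11, -21), (-6, 28)) = 49.2544
d((-11, -21), (-6, 15)) = 36.3456
d((-11, -21), (-27, 24)) = 47.7598
d((2, 22), (-6, 28)) = 10.0
d((2, 22), (-6, 15)) = 10.6301
d((2, 22), (-27, 24)) = 29.0689
d((-6, 28), (-6, 15)) = 13.0
d((-6, 28), (-27, 24)) = 21.3776
d((-6, 15), (-27, 24)) = 22.8473

Closest pair: (-22, -20) and (-27, -21) with distance 5.099

The closest pair is (-22, -20) and (-27, -21) with Euclidean distance 5.099. For 10 points, brute-force pairwise comparison is shown above. For large n, the divide-and-conquer algorithm (sort by x, recurse on halves, check the dividing strip) achieves O(n log n).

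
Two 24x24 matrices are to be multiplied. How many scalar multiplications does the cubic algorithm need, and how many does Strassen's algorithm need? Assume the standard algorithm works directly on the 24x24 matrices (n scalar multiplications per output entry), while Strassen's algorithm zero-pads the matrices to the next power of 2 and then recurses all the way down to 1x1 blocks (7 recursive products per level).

Matrix multiplication for 24x24 matrices:

Strassen's algorithm requires power-of-2 dimensions. Pad 24x24 to 32x32 (next power of 2).

Standard algorithm: 24^3 = 13824 multiplications
Strassen's algorithm: 7^(log2(32)) = 7^5 = 16807 multiplications
Difference: 13824 - 16807 = -2983 (Strassen uses MORE here due to padding overhead — for small or just-over-power-of-2 n, padding can outweigh the per-level savings)

Standard: 13824 multiplications (24^3). Strassen: 16807 multiplications (7^5, after padding to 32x32). Strassen reduces 8 recursive multiplications to 7 at each level.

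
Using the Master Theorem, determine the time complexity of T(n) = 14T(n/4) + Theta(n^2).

Master Theorem for T(n) = 14T(n/4) + O(n^2):

a = 14, b = 4, c = 2
log_b(a) = log_4(14) = 1.9037

Case 3: c = 2 > log_4(14) = 1.9037
T(n) = O(n^2) = O(n^2)

For T(n) = 14T(n/4) + O(n^2): log_4(14) = 1.9037. This is Case 3 of the Master Theorem (c > log_b(a), work dominated by root), giving O(n^2).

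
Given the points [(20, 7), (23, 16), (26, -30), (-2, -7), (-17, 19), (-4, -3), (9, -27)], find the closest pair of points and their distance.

Computing all pairwise distances among 7 points:

d((20, 7), (23, 16)) = 9.4868
d((20, 7), (26, -30)) = 37.4833
d((20, 7), (-2, -7)) = 26.0768
d((20, 7), (-17, 19)) = 38.8973
d((20, 7), (-4, -3)) = 26.0
d((20, 7), (9, -27)) = 35.7351
d((23, 16), (26, -30)) = 46.0977
d((23, 16), (-2, -7)) = 33.9706
d((23, 16), (-17, 19)) = 40.1123
d((23, 16), (-4, -3)) = 33.0151
d((23, 16), (9, -27)) = 45.2217
d((26, -30), (-2, -7)) = 36.2353
d((26, -30), (-17, 19)) = 65.192
d((26, -30), (-4, -3)) = 40.3609
d((26, -30), (9, -27)) = 17.2627
d((-2, -7), (-17, 19)) = 30.0167
d((-2, -7), (-4, -3)) = 4.4721 <-- minimum
d((-2, -7), (9, -27)) = 22.8254
d((-17, 19), (-4, -3)) = 25.5539
d((-17, 19), (9, -27)) = 52.8394
d((-4, -3), (9, -27)) = 27.2947

Closest pair: (-2, -7) and (-4, -3) with distance 4.4721

The closest pair is (-2, -7) and (-4, -3) with Euclidean distance 4.4721. For 7 points, brute-force pairwise comparison is shown above. For large n, the divide-and-conquer algorithm (sort by x, recurse on halves, check the dividing strip) achieves O(n log n).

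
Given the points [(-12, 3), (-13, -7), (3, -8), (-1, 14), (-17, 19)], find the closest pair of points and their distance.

Computing all pairwise distances among 5 points:

d((-12, 3), (-13, -7)) = 10.0499 <-- minimum
d((-12, 3), (3, -8)) = 18.6011
d((-12, 3), (-1, 14)) = 15.5563
d((-12, 3), (-17, 19)) = 16.7631
d((-13, -7), (3, -8)) = 16.0312
d((-13, -7), (-1, 14)) = 24.1868
d((-13, -7), (-17, 19)) = 26.3059
d((3, -8), (-1, 14)) = 22.3607
d((3, -8), (-17, 19)) = 33.6006
d((-1, 14), (-17, 19)) = 16.7631

Closest pair: (-12, 3) and (-13, -7) with distance 10.0499

The closest pair is (-12, 3) and (-13, -7) with Euclidean distance 10.0499. For 5 points, brute-force pairwise comparison is shown above. For large n, the divide-and-conquer algorithm (sort by x, recurse on halves, check the dividing strip) achieves O(n log n).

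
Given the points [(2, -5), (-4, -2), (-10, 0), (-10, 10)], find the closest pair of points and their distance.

Computing all pairwise distances among 4 points:

d((2, -5), (-4, -2)) = 6.7082
d((2, -5), (-10, 0)) = 13.0
d((2, -5), (-10, 10)) = 19.2094
d((-4, -2), (-10, 0)) = 6.3246 <-- minimum
d((-4, -2), (-10, 10)) = 13.4164
d((-10, 0), (-10, 10)) = 10.0

Closest pair: (-4, -2) and (-10, 0) with distance 6.3246

The closest pair is (-4, -2) and (-10, 0) with Euclidean distance 6.3246. For 4 points, brute-force pairwise comparison is shown above. For large n, the divide-and-conquer algorithm (sort by x, recurse on halves, check the dividing strip) achieves O(n log n).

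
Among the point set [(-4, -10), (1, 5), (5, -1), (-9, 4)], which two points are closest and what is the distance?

Computing all pairwise distances among 4 points:

d((-4, -10), (1, 5)) = 15.8114
d((-4, -10), (5, -1)) = 12.7279
d((-4, -10), (-9, 4)) = 14.8661
d((1, 5), (5, -1)) = 7.2111 <-- minimum
d((1, 5), (-9, 4)) = 10.0499
d((5, -1), (-9, 4)) = 14.8661

Closest pair: (1, 5) and (5, -1) with distance 7.2111

The closest pair is (1, 5) and (5, -1) with Euclidean distance 7.2111. For 4 points, brute-force pairwise comparison is shown above. For large n, the divide-and-conquer algorithm (sort by x, recurse on halves, check the dividing strip) achieves O(n log n).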